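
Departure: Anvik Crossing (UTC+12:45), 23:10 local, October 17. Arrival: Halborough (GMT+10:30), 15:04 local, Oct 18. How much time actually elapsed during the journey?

18 hours 9 minutes

Halborough is 2:15 behind Anvik Crossing.
Clock-face elapsed time (ignoring zones) is 15 hours 54 minutes.
Actual elapsed = 15 hours 54 minutes + 2:15 = 18 hours 9 minutes.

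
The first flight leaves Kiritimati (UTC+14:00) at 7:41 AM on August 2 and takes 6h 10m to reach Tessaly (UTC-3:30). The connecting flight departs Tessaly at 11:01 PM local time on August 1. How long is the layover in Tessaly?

2 hours 40 minutes

Convert departure to UTC: 7:41 AM − 14:00 = 5:41 PM UTC on Aug 1.
Add 6 hours and 10 minutes flight time → 11:51 PM UTC.
Tessaly is UTC−3:30, so local arrival = 11:51 PM − 3:30 = 8:21 PM on Aug 1.
Layover = 11:01 PM − 8:21 PM = 2 hours 40 minutes.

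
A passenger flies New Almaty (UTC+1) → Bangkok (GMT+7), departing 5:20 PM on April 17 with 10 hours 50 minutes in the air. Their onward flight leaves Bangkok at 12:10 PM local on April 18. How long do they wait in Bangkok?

2 hours

Convert departure to UTC: 5:20 PM − 1:00 = 4:20 PM UTC on Apr 17.
Add 10 hours 50 minutes flight time → 3:10 AM UTC (Apr 18).
Bangkok is UTC+7:00, so local arrival = 3:10 AM + 7:00 = 10:10 AM on Apr 18.
Layover = 12:10 PM − 10:10 AM = 2 hours.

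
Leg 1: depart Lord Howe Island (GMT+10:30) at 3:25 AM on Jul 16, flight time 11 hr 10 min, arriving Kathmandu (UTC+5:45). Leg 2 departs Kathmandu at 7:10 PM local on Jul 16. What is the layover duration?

9 hours 20 minutes

Convert departure to UTC: 3:25 AM − 10:30 = 4:55 PM UTC on Jul 15.
Add 11 hours 10 minutes flight time → 4:05 AM UTC (Jul 16).
Kathmandu is UTC+5:45, so local arrival = 4:05 AM + 5:45 = 9:50 AM on Jul 16.
Layover = 7:10 PM − 9:50 AM = 9 hours 20 minutes.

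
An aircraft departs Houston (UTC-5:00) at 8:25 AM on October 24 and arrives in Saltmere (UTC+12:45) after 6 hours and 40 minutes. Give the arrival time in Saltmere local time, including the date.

Convert departure to UTC: 8:25 AM + 5:00 = 1:25 PM UTC on Oct 24.
Add 6 hours and 40 minutes travel time → 8:05 PM UTC.
Saltmere is UTC+12:45, so local arrival = 8:05 PM + 12:45 = 8:50 AM on Oct 25.

8:50 AM on October 25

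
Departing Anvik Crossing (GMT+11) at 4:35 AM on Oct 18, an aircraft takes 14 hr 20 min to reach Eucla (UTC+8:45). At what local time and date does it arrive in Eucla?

4:40 PM on October 18

Convert departure to UTC: 4:35 AM − 11:00 = 5:35 PM UTC on Oct 17.
Add 14 hours and 20 minutes travel time → 7:55 AM UTC (Oct 18).
Eucla is UTC+8:45, so local arrival = 7:55 AM + 8:45 = 4:40 PM on Oct 18.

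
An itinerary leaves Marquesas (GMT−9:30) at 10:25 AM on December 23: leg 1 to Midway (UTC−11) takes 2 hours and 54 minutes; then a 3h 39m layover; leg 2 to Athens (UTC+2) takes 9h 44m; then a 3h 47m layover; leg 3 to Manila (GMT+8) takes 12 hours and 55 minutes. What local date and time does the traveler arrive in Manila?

12:54 PM on December 25

Convert departure to UTC: 10:25 AM + 9:30 = 7:55 PM UTC on Dec 23.
Add 2 hours and 54 minutes leg 1 → 10:49 PM UTC.
Add 3 hours and 39 minutes layover in Midway → 2:28 AM UTC (Dec 24).
Add 9 hours 44 minutes leg 2 → 12:12 PM UTC.
Add 3 hours and 47 minutes layover in Athens → 3:59 PM UTC.
Add 12 hours and 55 minutes leg 3 → 4:54 AM UTC (Dec 25).
Manila is UTC+8:00, so local arrival = 4:54 AM + 8:00 = 12:54 PM on Dec 25.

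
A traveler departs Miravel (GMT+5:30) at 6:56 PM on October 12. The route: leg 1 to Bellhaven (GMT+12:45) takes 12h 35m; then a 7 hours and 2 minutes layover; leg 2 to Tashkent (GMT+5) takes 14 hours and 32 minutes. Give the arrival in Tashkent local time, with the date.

Convert departure to UTC: 6:56 PM − 5:30 = 1:26 PM UTC on Oct 12.
Add 12 hours and 35 minutes leg 1 → 2:01 AM UTC (Oct 13).
Add 7 hours and 2 minutes layover in Bellhaven → 9:03 AM UTC.
Add 14 hours and 32 minutes leg 2 → 11:35 PM UTC.
Tashkent is UTC+5:00, so local arrival = 11:35 PM + 5:00 = 4:35 AM on Oct 14.

4:35 AM on October 14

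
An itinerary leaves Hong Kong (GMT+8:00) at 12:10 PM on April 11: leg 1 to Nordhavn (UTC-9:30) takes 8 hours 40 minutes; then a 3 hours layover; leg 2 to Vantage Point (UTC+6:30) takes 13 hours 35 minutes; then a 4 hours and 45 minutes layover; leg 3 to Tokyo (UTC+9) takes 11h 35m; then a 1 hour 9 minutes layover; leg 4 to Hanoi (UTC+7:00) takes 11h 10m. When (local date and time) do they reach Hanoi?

5:04 PM on Apr 13

Convert departure to UTC: 12:10 PM − 8:00 = 4:10 AM UTC on Apr 11.
Add 8 hours 40 minutes leg 1 → 12:50 PM UTC.
Add 3 hours layover in Nordhavn → 3:50 PM UTC.
Add 13 hours and 35 minutes leg 2 → 5:25 AM UTC (Apr 12).
Add 4 hours and 45 minutes layover in Vantage Point → 10:10 AM UTC.
Add 11 hours and 35 minutes leg 3 → 9:45 PM UTC.
Add 1 hour 9 minutes layover in Tokyo → 10:54 PM UTC.
Add 11 hours 10 minutes leg 4 → 10:04 AM UTC (Apr 13).
Hanoi is UTC+7:00, so local arrival = 10:04 AM + 7:00 = 5:04 PM on Apr 13.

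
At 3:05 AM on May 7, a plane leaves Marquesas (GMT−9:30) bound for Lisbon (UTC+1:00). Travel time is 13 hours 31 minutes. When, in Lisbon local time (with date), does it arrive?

Lisbon is 10:30 ahead of Marquesas.
After 13 hours and 31 minutes it is 4:36 PM in Marquesas.
Shift by the zone difference: 4:36 PM + 10:30 = 3:06 AM on May 8 in Lisbon.

3:06 AM on May 8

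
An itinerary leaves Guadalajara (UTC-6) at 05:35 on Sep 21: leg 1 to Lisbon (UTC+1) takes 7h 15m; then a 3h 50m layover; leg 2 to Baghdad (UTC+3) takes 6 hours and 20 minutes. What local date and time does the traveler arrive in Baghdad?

Convert departure to UTC: 05:35 + 6:00 = 11:35 UTC on Sep 21.
Add 7 hours 15 minutes leg 1 → 18:50 UTC.
Add 3 hours and 50 minutes layover in Lisbon → 22:40 UTC.
Add 6 hours and 20 minutes leg 2 → 05:00 UTC (Sep 22).
Baghdad is UTC+3:00, so local arrival = 05:00 + 3:00 = 08:00 on Sep 22.

08:00 on September 22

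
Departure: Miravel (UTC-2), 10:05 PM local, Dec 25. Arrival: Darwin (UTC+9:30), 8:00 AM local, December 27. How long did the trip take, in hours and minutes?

22 hours 25 minutes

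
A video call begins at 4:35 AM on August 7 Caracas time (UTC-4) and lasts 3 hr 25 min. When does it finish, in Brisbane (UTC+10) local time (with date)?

Convert start to UTC: 4:35 AM + 4:00 = 8:35 AM UTC on Aug 7.
Add 3 hours and 25 minutes duration → 12:00 PM UTC.
Brisbane is UTC+10:00, so local end time = 12:00 PM + 10:00 = 10:00 PM on Aug 7.

10:00 PM on Aug 7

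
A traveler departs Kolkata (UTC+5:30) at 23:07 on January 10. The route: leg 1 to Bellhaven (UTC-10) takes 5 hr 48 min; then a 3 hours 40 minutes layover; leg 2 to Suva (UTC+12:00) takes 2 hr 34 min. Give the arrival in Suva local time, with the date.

Convert departure to UTC: 23:07 − 5:30 = 17:37 UTC on Jan 10.
Add 5 hours 48 minutes leg 1 → 23:25 UTC.
Add 3 hours 40 minutes layover in Bellhaven → 03:05 UTC (Jan 11).
Add 2 hours and 34 minutes leg 2 → 05:39 UTC.
Suva is UTC+12:00, so local arrival = 05:39 + 12:00 = 17:39 on Jan 11.

17:39 on January 11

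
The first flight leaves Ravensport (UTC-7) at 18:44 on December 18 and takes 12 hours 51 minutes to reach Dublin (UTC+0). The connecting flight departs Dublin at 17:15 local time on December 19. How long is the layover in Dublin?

2 hours 40 minutes

Convert departure to UTC: 18:44 + 7:00 = 01:44 UTC on Dec 19.
Add 12 hours and 51 minutes flight time → 14:35 UTC.
Dublin is UTC+0, so local arrival is the same: 14:35 on Dec 19.
Layover = 17:15 − 14:35 = 2 hours 40 minutes.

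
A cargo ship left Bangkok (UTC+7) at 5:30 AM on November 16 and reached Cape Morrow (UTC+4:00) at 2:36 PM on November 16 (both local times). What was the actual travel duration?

Departure in UTC: 5:30 AM − 7:00 = 10:30 PM on Nov 15.
Arrival in UTC: 2:36 PM − 4:00 = 10:36 AM on Nov 16.
Elapsed = 10:36 AM − 10:30 PM (+1 day) = 12 hours 6 minutes.

12 hours 6 minutes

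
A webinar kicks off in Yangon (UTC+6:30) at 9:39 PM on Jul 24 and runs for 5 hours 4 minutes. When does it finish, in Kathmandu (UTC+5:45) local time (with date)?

Convert start to UTC: 9:39 PM − 6:30 = 3:09 PM UTC on Jul 24.
Add 5 hours 4 minutes duration → 8:13 PM UTC.
Kathmandu is UTC+5:45, so local end time = 8:13 PM + 5:45 = 1:58 AM on Jul 25.

1:58 AM on July 25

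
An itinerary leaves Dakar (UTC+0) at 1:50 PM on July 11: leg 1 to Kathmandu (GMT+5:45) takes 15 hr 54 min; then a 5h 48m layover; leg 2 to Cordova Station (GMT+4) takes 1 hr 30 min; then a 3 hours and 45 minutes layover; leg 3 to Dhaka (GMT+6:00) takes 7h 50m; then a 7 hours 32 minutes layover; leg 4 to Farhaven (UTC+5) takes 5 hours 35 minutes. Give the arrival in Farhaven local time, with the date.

Dakar is at UTC+0, so departure is already 1:50 PM UTC on Jul 11.
Add 15 hours and 54 minutes leg 1 → 5:44 AM UTC (Jul 12).
Add 5 hours and 48 minutes layover in Kathmandu → 11:32 AM UTC.
Add 1 hour 30 minutes leg 2 → 1:02 PM UTC.
Add 3 hours 45 minutes layover in Cordova Station → 4:47 PM UTC.
Add 7 hours 50 minutes leg 3 → 12:37 AM UTC (Jul 13).
Add 7 hours and 32 minutes layover in Dhaka → 8:09 AM UTC.
Add 5 hours 35 minutes leg 4 → 1:44 PM UTC.
Farhaven is UTC+5:00, so local arrival = 1:44 PM + 5:00 = 6:44 PM on Jul 13.

6:44 PM on Jul 13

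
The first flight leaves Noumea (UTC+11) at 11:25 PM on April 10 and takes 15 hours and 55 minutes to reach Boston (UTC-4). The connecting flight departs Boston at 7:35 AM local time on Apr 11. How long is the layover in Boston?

Convert departure to UTC: 11:25 PM − 11:00 = 12:25 PM UTC on Apr 10.
Add 15 hours and 55 minutes flight time → 4:20 AM UTC (Apr 11).
Boston is UTC−4:00, so local arrival = 4:20 AM − 4:00 = 12:20 AM on Apr 11.
Layover = 7:35 AM − 12:20 AM = 7 hours 15 minutes.

7 hours 15 minutes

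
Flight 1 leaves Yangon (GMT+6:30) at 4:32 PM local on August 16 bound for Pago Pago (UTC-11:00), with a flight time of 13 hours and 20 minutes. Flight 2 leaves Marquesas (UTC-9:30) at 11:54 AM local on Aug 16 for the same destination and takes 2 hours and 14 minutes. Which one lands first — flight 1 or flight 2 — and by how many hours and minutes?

the first, by 16 minutes

Flight 1 in UTC: 4:32 PM − 6:30 = 10:02 AM on Aug 16.
+13 hours and 20 minutes → arrive 11:22 PM UTC on Aug 16.
Flight 2 in UTC: 11:54 AM + 9:30 = 9:24 PM on Aug 16.
+2 hours and 14 minutes → arrive 11:38 PM UTC on Aug 16.
Flight 1 lands earlier by 16 minutes.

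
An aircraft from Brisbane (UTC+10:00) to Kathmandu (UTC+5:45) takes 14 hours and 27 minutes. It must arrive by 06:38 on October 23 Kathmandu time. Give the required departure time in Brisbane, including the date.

20:26 on October 22

Target arrival in UTC: 06:38 − 5:45 = 00:53 on Oct 23.
Subtract 14 hours and 27 minutes → departure 10:26 UTC on Oct 22.
Brisbane is UTC+10:00: 10:26 + 10:00 = 20:26 on Oct 22.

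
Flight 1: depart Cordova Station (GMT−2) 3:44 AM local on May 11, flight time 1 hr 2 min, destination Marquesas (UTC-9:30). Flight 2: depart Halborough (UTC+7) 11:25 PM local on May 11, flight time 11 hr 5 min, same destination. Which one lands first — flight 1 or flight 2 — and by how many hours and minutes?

the first, by 20 hours 44 minutes

Flight 1 in UTC: 3:44 AM + 2:00 = 5:44 AM on May 11.
+1 hour 2 minutes → arrive 6:46 AM UTC on May 11.
Flight 2 in UTC: 11:25 PM − 7:00 = 4:25 PM on May 11.
+11 hours 5 minutes → arrive 3:30 AM UTC on May 12.
Flight 1 lands earlier by 20 hours 44 minutes.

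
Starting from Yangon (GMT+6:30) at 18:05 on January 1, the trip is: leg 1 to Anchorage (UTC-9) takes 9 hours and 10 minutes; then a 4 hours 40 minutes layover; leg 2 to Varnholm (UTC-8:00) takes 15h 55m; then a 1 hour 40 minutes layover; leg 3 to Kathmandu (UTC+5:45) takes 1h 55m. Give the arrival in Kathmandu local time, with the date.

Convert departure to UTC: 18:05 − 6:30 = 11:35 UTC on Jan 1.
Add 9 hours 10 minutes leg 1 → 20:45 UTC.
Add 4 hours and 40 minutes layover in Anchorage → 01:25 UTC (Jan 2).
Add 15 hours and 55 minutes leg 2 → 17:20 UTC.
Add 1 hour 40 minutes layover in Varnholm → 19:00 UTC.
Add 1 hour 55 minutes leg 3 → 20:55 UTC.
Kathmandu is UTC+5:45, so local arrival = 20:55 + 5:45 = 02:40 on Jan 3.

02:40 on January 3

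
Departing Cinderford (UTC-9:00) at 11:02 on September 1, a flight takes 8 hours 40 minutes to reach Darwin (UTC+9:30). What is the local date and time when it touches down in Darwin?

Convert departure to UTC: 11:02 + 9:00 = 20:02 UTC on Sep 1.
Add 8 hours and 40 minutes travel time → 04:42 UTC (Sep 2).
Darwin is UTC+9:30, so local arrival = 04:42 + 9:30 = 14:12 on Sep 2.

14:12 on September 2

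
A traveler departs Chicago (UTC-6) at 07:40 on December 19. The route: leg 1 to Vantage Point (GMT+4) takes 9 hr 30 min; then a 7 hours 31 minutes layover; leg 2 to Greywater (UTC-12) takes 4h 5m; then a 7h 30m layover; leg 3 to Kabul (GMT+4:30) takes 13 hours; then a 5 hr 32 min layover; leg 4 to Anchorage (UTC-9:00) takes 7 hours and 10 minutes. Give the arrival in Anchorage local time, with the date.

Convert departure to UTC: 07:40 + 6:00 = 13:40 UTC on Dec 19.
Add 9 hours 30 minutes leg 1 → 23:10 UTC.
Add 7 hours 31 minutes layover in Vantage Point → 06:41 UTC (Dec 20).
Add 4 hours 5 minutes leg 2 → 10:46 UTC.
Add 7 hours and 30 minutes layover in Greywater → 18:16 UTC.
Add 13 hours leg 3 → 07:16 UTC (Dec 21).
Add 5 hours 32 minutes layover in Kabul → 12:48 UTC.
Add 7 hours and 10 minutes leg 4 → 19:58 UTC.
Anchorage is UTC−9:00, so local arrival = 19:58 − 9:00 = 10:58 on Dec 21.

10:58 on Dec 21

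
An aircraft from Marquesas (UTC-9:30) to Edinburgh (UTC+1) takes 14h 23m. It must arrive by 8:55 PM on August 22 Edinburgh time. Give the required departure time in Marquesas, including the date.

8:02 PM on August 21

Target arrival in UTC: 8:55 PM − 1:00 = 7:55 PM on Aug 22.
Subtract 14 hours and 23 minutes → departure 5:32 AM UTC on Aug 22.
Marquesas is UTC−9:30: 5:32 AM − 9:30 = 8:02 PM on Aug 21.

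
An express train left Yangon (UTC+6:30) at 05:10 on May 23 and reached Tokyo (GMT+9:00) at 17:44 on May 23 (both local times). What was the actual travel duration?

Departure in UTC: 05:10 − 6:30 = 22:40 on May 22.
Arrival in UTC: 17:44 − 9:00 = 08:44 on May 23.
Elapsed = 08:44 − 22:40 (+1 day) = 10 hours 4 minutes.

10 hours 4 minutes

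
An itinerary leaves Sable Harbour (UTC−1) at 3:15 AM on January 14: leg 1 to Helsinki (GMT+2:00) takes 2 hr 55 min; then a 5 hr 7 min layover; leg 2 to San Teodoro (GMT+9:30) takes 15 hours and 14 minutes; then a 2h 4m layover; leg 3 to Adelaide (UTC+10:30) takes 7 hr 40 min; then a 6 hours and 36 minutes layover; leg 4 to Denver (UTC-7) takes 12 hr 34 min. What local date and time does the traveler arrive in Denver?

Convert departure to UTC: 3:15 AM + 1:00 = 4:15 AM UTC on Jan 14.
Add 2 hours and 55 minutes leg 1 → 7:10 AM UTC.
Add 5 hours 7 minutes layover in Helsinki → 12:17 PM UTC.
Add 15 hours 14 minutes leg 2 → 3:31 AM UTC (Jan 15).
Add 2 hours and 4 minutes layover in San Teodoro → 5:35 AM UTC.
Add 7 hours 40 minutes leg 3 → 1:15 PM UTC.
Add 6 hours and 36 minutes layover in Adelaide → 7:51 PM UTC.
Add 12 hours 34 minutes leg 4 → 8:25 AM UTC (Jan 16).
Denver is UTC−7:00, so local arrival = 8:25 AM − 7:00 = 1:25 AM on Jan 16.

1:25 AM on January 16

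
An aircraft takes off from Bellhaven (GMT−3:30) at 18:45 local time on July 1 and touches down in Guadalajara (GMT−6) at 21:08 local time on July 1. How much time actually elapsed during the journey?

Departure in UTC: 18:45 + 3:30 = 22:15 on Jul 1.
Arrival in UTC: 21:08 + 6:00 = 03:08 on Jul 2.
Elapsed = 03:08 − 22:15 (+1 day) = 4 hours 53 minutes.

4 hours 53 minutes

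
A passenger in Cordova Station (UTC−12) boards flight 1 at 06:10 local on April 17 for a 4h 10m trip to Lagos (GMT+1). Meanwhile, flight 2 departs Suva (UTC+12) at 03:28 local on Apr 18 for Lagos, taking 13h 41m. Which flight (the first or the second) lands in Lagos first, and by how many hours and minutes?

Flight 1 in UTC: 06:10 + 12:00 = 18:10 on Apr 17.
+4 hours 10 minutes → arrive 22:20 UTC on Apr 17.
Flight 2 in UTC: 03:28 − 12:00 = 15:28 on Apr 17.
+13 hours and 41 minutes → arrive 05:09 UTC on Apr 18.
Flight 1 lands earlier by 6 hours 49 minutes.

the first, by 6 hours 49 minutes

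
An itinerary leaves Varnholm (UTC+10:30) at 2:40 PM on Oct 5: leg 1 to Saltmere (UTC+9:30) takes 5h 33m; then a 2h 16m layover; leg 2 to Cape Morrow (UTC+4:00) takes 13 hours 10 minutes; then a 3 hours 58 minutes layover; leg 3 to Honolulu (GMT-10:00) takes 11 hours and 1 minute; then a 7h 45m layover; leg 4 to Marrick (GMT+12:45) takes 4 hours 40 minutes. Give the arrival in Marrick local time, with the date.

Convert departure to UTC: 2:40 PM − 10:30 = 4:10 AM UTC on Oct 5.
Add 5 hours and 33 minutes leg 1 → 9:43 AM UTC.
Add 2 hours 16 minutes layover in Saltmere → 11:59 AM UTC.
Add 13 hours 10 minutes leg 2 → 1:09 AM UTC (Oct 6).
Add 3 hours and 58 minutes layover in Cape Morrow → 5:07 AM UTC.
Add 11 hours and 1 minute leg 3 → 4:08 PM UTC.
Add 7 hours and 45 minutes layover in Honolulu → 11:53 PM UTC.
Add 4 hours and 40 minutes leg 4 → 4:33 AM UTC (Oct 7).
Marrick is UTC+12:45, so local arrival = 4:33 AM + 12:45 = 5:18 PM on Oct 7.

5:18 PM on October 7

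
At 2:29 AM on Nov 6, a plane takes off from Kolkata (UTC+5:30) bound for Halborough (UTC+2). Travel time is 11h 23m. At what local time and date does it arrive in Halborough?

10:22 AM on Nov 6

Convert departure to UTC: 2:29 AM − 5:30 = 8:59 PM UTC on Nov 5.
Add 11 hours and 23 minutes travel time → 8:22 AM UTC (Nov 6).
Halborough is UTC+2:00, so local arrival = 8:22 AM + 2:00 = 10:22 AM on Nov 6.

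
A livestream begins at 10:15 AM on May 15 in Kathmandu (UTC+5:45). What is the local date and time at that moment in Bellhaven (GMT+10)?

2:30 PM on May 15

In UTC: 10:15 AM − 5:45 = 4:30 AM on May 15.
Bellhaven is UTC+10:00: 4:30 AM + 10:00 = 2:30 PM on May 15.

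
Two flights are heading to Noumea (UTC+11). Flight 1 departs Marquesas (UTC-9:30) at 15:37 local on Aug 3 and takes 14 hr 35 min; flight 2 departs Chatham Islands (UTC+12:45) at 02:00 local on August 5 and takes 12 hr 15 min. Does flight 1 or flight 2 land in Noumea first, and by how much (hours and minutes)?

Flight 1 in UTC: 15:37 + 9:30 = 01:07 on Aug 4.
+14 hours 35 minutes → arrive 15:42 UTC on Aug 4.
Flight 2 in UTC: 02:00 − 12:45 = 13:15 on Aug 4.
+12 hours 15 minutes → arrive 01:30 UTC on Aug 5.
Flight 1 lands earlier by 9 hours 48 minutes.

the first, by 9 hours 48 minutes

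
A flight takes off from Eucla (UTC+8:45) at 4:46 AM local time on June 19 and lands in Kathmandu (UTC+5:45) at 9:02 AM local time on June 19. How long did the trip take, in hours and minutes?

7 hours 16 minutes

Departure in UTC: 4:46 AM − 8:45 = 8:01 PM on Jun 18.
Arrival in UTC: 9:02 AM − 5:45 = 3:17 AM on Jun 19.
Elapsed = 3:17 AM − 8:01 PM (+1 day) = 7 hours 16 minutes.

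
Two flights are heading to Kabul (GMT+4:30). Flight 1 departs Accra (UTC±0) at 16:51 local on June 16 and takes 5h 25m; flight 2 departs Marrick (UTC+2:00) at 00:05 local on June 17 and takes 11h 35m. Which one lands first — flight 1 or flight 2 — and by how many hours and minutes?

the first, by 11 hours 24 minutes

Flight 1 departs at 16:51 UTC (Jun 16).
+5 hours and 25 minutes → arrive 22:16 UTC on Jun 16.
Flight 2 in UTC: 00:05 − 2:00 = 22:05 on Jun 16.
+11 hours and 35 minutes → arrive 09:40 UTC on Jun 17.
Flight 1 lands earlier by 11 hours 24 minutes.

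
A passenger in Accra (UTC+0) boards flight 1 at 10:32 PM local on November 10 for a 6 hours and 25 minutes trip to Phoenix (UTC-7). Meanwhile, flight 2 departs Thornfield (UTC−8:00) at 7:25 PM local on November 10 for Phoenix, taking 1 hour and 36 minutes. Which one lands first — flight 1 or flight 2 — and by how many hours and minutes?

Flight 1 departs at 10:32 PM UTC (Nov 10).
+6 hours 25 minutes → arrive 4:57 AM UTC on Nov 11.
Flight 2 in UTC: 7:25 PM + 8:00 = 3:25 AM on Nov 11.
+1 hour 36 minutes → arrive 5:01 AM UTC on Nov 11.
Flight 1 lands earlier by 4 minutes.

the first, by 4 minutes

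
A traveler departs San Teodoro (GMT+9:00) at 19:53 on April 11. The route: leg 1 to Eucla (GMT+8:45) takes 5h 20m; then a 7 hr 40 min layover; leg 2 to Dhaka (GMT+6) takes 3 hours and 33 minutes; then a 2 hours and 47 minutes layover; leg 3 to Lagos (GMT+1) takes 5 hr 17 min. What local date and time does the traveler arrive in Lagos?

12:30 on Apr 12

Convert departure to UTC: 19:53 − 9:00 = 10:53 UTC on Apr 11.
Add 5 hours and 20 minutes leg 1 → 16:13 UTC.
Add 7 hours 40 minutes layover in Eucla → 23:53 UTC.
Add 3 hours 33 minutes leg 2 → 03:26 UTC (Apr 12).
Add 2 hours 47 minutes layover in Dhaka → 06:13 UTC.
Add 5 hours and 17 minutes leg 3 → 11:30 UTC.
Lagos is UTC+1:00, so local arrival = 11:30 + 1:00 = 12:30 on Apr 12.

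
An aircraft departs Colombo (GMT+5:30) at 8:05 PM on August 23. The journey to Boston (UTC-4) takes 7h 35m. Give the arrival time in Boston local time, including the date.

6:10 PM on August 23

Boston is 9:30 behind Colombo.
After 7 hours 35 minutes it is 3:40 AM (Aug 24) in Colombo.
Shift by the zone difference: 3:40 AM − 9:30 = 6:10 PM on Aug 23 in Boston.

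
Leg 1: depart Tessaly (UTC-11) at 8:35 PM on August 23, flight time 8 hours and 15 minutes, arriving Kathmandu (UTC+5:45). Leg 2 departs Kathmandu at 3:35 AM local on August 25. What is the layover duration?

6 hours

Convert departure to UTC: 8:35 PM + 11:00 = 7:35 AM UTC on Aug 24.
Add 8 hours 15 minutes flight time → 3:50 PM UTC.
Kathmandu is UTC+5:45, so local arrival = 3:50 PM + 5:45 = 9:35 PM on Aug 24.
Layover = 3:35 AM − 9:35 PM (+1 day) = 6 hours.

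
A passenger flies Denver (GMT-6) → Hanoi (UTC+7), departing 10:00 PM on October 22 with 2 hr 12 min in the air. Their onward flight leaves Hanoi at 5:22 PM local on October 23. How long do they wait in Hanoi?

4 hours 10 minutes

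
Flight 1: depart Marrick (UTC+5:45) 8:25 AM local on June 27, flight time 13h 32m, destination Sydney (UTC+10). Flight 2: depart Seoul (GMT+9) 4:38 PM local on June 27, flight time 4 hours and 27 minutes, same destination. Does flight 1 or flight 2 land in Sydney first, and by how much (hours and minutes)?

Flight 1 in UTC: 8:25 AM − 5:45 = 2:40 AM on Jun 27.
+13 hours 32 minutes → arrive 4:12 PM UTC on Jun 27.
Flight 2 in UTC: 4:38 PM − 9:00 = 7:38 AM on Jun 27.
+4 hours and 27 minutes → arrive 12:05 PM UTC on Jun 27.
Flight 2 lands earlier by 4 hours 7 minutes.

the second, by 4 hours 7 minutes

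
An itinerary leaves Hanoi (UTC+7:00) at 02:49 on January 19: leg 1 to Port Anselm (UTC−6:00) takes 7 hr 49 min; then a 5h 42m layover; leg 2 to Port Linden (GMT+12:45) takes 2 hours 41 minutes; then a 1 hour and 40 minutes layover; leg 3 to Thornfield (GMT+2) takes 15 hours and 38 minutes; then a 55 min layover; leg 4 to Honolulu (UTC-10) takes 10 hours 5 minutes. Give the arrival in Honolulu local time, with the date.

Convert departure to UTC: 02:49 − 7:00 = 19:49 UTC on Jan 18.
Add 7 hours 49 minutes leg 1 → 03:38 UTC (Jan 19).
Add 5 hours and 42 minutes layover in Port Anselm → 09:20 UTC.
Add 2 hours 41 minutes leg 2 → 12:01 UTC.
Add 1 hour and 40 minutes layover in Port Linden → 13:41 UTC.
Add 15 hours and 38 minutes leg 3 → 05:19 UTC (Jan 20).
Add 55 minutes layover in Thornfield → 06:14 UTC.
Add 10 hours and 5 minutes leg 4 → 16:19 UTC.
Honolulu is UTC−10:00, so local arrival = 16:19 − 10:00 = 06:19 on Jan 20.

06:19 on January 20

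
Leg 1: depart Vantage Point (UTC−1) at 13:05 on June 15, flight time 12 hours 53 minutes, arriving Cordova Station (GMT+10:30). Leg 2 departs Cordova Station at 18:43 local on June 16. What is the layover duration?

Convert departure to UTC: 13:05 + 1:00 = 14:05 UTC on Jun 15.
Add 12 hours 53 minutes flight time → 02:58 UTC (Jun 16).
Cordova Station is UTC+10:30, so local arrival = 02:58 + 10:30 = 13:28 on Jun 16.
Layover = 18:43 − 13:28 = 5 hours 15 minutes.

5 hours 15 minutes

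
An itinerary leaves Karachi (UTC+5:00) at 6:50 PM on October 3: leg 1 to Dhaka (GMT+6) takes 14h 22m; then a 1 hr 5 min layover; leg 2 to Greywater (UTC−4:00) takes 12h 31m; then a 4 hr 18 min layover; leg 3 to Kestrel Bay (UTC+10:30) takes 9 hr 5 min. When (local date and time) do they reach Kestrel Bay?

Convert departure to UTC: 6:50 PM − 5:00 = 1:50 PM UTC on Oct 3.
Add 14 hours 22 minutes leg 1 → 4:12 AM UTC (Oct 4).
Add 1 hour and 5 minutes layover in Dhaka → 5:17 AM UTC.
Add 12 hours and 31 minutes leg 2 → 5:48 PM UTC.
Add 4 hours 18 minutes layover in Greywater → 10:06 PM UTC.
Add 9 hours 5 minutes leg 3 → 7:11 AM UTC (Oct 5).
Kestrel Bay is UTC+10:30, so local arrival = 7:11 AM + 10:30 = 5:41 PM on Oct 5.

5:41 PM on October 5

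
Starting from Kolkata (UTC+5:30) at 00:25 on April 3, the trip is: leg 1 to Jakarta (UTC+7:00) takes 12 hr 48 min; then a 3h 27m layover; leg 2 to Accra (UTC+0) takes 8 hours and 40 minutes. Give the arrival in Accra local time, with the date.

19:50 on April 3

Convert departure to UTC: 00:25 − 5:30 = 18:55 UTC on Apr 2.
Add 12 hours and 48 minutes leg 1 → 07:43 UTC (Apr 3).
Add 3 hours and 27 minutes layover in Jakarta → 11:10 UTC.
Add 8 hours and 40 minutes leg 2 → 19:50 UTC.
Accra is UTC+0, so local arrival is the same: 19:50 on Apr 3.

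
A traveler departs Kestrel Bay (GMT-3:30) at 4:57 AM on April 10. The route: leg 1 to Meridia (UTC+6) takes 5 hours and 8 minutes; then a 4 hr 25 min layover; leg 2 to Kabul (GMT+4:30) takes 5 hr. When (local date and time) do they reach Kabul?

Convert departure to UTC: 4:57 AM + 3:30 = 8:27 AM UTC on Apr 10.
Add 5 hours and 8 minutes leg 1 → 1:35 PM UTC.
Add 4 hours 25 minutes layover in Meridia → 6:00 PM UTC.
Add 5 hours leg 2 → 11:00 PM UTC.
Kabul is UTC+4:30, so local arrival = 11:00 PM + 4:30 = 3:30 AM on Apr 11.

3:30 AM on April 11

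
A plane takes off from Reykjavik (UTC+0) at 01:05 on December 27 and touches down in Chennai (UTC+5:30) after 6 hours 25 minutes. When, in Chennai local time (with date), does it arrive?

Reykjavik is at UTC+0, so departure is already 01:05 UTC on Dec 27.
Add 6 hours and 25 minutes travel time → 07:30 UTC.
Chennai is UTC+5:30, so local arrival = 07:30 + 5:30 = 13:00 on Dec 27.

13:00 on December 27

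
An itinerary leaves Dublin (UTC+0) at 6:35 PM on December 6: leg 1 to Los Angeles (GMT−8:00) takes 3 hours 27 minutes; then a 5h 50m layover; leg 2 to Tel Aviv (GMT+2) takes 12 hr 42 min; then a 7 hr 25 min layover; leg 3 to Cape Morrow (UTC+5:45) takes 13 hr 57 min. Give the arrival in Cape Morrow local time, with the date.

7:41 PM on December 8

Dublin is at UTC+0, so departure is already 6:35 PM UTC on Dec 6.
Add 3 hours and 27 minutes leg 1 → 10:02 PM UTC.
Add 5 hours 50 minutes layover in Los Angeles → 3:52 AM UTC (Dec 7).
Add 12 hours and 42 minutes leg 2 → 4:34 PM UTC.
Add 7 hours 25 minutes layover in Tel Aviv → 11:59 PM UTC.
Add 13 hours and 57 minutes leg 3 → 1:56 PM UTC (Dec 8).
Cape Morrow is UTC+5:45, so local arrival = 1:56 PM + 5:45 = 7:41 PM on Dec 8.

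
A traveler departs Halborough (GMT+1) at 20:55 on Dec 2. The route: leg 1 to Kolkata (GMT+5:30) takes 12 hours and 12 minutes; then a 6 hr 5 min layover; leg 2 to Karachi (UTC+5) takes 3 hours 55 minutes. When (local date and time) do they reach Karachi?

23:07 on December 3

Convert departure to UTC: 20:55 − 1:00 = 19:55 UTC on Dec 2.
Add 12 hours 12 minutes leg 1 → 08:07 UTC (Dec 3).
Add 6 hours and 5 minutes layover in Kolkata → 14:12 UTC.
Add 3 hours and 55 minutes leg 2 → 18:07 UTC.
Karachi is UTC+5:00, so local arrival = 18:07 + 5:00 = 23:07 on Dec 3.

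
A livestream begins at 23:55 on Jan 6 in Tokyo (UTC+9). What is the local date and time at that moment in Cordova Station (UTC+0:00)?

Cordova Station is 9:00 behind Tokyo.
Shift by the zone difference: 23:55 − 9:00 = 14:55 on Jan 6 in Cordova Station.

14:55 on January 6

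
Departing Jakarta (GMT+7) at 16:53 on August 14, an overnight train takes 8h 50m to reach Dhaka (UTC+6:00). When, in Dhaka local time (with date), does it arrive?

Convert departure to UTC: 16:53 − 7:00 = 09:53 UTC on Aug 14.
Add 8 hours and 50 minutes travel time → 18:43 UTC.
Dhaka is UTC+6:00, so local arrival = 18:43 + 6:00 = 00:43 on Aug 15.

00:43 on August 15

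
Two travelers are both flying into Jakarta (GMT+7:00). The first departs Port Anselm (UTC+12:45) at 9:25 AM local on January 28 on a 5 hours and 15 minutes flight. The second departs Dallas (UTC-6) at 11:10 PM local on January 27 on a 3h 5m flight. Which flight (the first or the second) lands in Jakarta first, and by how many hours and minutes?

Flight 1 in UTC: 9:25 AM − 12:45 = 8:40 PM on Jan 27.
+5 hours 15 minutes → arrive 1:55 AM UTC on Jan 28.
Flight 2 in UTC: 11:10 PM + 6:00 = 5:10 AM on Jan 28.
+3 hours and 5 minutes → arrive 8:15 AM UTC on Jan 28.
Flight 1 lands earlier by 6 hours 20 minutes.

the first, by 6 hours 20 minutes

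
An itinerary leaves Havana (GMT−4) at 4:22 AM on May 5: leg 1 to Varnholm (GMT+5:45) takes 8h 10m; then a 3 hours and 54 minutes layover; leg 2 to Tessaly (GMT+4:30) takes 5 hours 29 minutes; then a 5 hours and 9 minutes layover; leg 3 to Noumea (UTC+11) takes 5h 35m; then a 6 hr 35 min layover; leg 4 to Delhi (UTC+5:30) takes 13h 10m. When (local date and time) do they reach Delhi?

Convert departure to UTC: 4:22 AM + 4:00 = 8:22 AM UTC on May 5.
Add 8 hours and 10 minutes leg 1 → 4:32 PM UTC.
Add 3 hours and 54 minutes layover in Varnholm → 8:26 PM UTC.
Add 5 hours 29 minutes leg 2 → 1:55 AM UTC (May 6).
Add 5 hours and 9 minutes layover in Tessaly → 7:04 AM UTC.
Add 5 hours 35 minutes leg 3 → 12:39 PM UTC.
Add 6 hours 35 minutes layover in Noumea → 7:14 PM UTC.
Add 13 hours and 10 minutes leg 4 → 8:24 AM UTC (May 7).
Delhi is UTC+5:30, so local arrival = 8:24 AM + 5:30 = 1:54 PM on May 7.

1:54 PM on May 7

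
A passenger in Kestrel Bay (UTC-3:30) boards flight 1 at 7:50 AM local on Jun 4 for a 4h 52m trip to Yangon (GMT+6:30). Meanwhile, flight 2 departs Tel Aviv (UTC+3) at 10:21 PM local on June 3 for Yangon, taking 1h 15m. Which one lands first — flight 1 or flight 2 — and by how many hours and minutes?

the second, by 19 hours 36 minutes

Flight 1 in UTC: 7:50 AM + 3:30 = 11:20 AM on Jun 4.
+4 hours 52 minutes → arrive 4:12 PM UTC on Jun 4.
Flight 2 in UTC: 10:21 PM − 3:00 = 7:21 PM on Jun 3.
+1 hour 15 minutes → arrive 8:36 PM UTC on Jun 3.
Flight 2 lands earlier by 19 hours 36 minutes.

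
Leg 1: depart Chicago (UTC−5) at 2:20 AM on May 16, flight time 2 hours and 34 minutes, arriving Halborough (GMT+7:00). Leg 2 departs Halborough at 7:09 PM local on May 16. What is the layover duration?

Convert departure to UTC: 2:20 AM + 5:00 = 7:20 AM UTC on May 16.
Add 2 hours and 34 minutes flight time → 9:54 AM UTC.
Halborough is UTC+7:00, so local arrival = 9:54 AM + 7:00 = 4:54 PM on May 16.
Layover = 7:09 PM − 4:54 PM = 2 hours 15 minutes.

2 hours 15 minutes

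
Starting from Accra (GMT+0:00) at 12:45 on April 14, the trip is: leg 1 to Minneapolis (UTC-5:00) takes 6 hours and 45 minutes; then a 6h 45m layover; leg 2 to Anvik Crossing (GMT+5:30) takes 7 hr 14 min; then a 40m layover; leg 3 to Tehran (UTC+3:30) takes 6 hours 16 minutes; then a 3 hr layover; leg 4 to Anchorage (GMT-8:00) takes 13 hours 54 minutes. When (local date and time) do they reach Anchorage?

Accra is at UTC+0, so departure is already 12:45 UTC on Apr 14.
Add 6 hours 45 minutes leg 1 → 19:30 UTC.
Add 6 hours 45 minutes layover in Minneapolis → 02:15 UTC (Apr 15).
Add 7 hours 14 minutes leg 2 → 09:29 UTC.
Add 40 minutes layover in Anvik Crossing → 10:09 UTC.
Add 6 hours and 16 minutes leg 3 → 16:25 UTC.
Add 3 hours layover in Tehran → 19:25 UTC.
Add 13 hours 54 minutes leg 4 → 09:19 UTC (Apr 16).
Anchorage is UTC−8:00, so local arrival = 09:19 − 8:00 = 01:19 on Apr 16.

01:19 on Apr 16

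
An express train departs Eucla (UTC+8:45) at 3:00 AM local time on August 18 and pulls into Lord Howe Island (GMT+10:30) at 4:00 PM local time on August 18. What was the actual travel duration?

11 hours 15 minutes

Departure in UTC: 3:00 AM − 8:45 = 6:15 PM on Aug 17.
Arrival in UTC: 4:00 PM − 10:30 = 5:30 AM on Aug 18.
Elapsed = 5:30 AM − 6:15 PM (+1 day) = 11 hours 15 minutes.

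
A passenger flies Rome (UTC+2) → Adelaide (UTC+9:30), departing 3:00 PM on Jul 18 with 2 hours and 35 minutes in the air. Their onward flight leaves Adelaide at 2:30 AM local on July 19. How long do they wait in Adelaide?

Convert departure to UTC: 3:00 PM − 2:00 = 1:00 PM UTC on Jul 18.
Add 2 hours and 35 minutes flight time → 3:35 PM UTC.
Adelaide is UTC+9:30, so local arrival = 3:35 PM + 9:30 = 1:05 AM on Jul 19.
Layover = 2:30 AM − 1:05 AM = 1 hour 25 minutes.

1 hour 25 minutes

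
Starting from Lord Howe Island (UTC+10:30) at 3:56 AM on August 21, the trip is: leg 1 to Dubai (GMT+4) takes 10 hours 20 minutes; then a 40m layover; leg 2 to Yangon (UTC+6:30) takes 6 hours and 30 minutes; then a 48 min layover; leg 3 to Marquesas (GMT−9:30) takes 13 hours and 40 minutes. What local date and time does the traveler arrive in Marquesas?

Convert departure to UTC: 3:56 AM − 10:30 = 5:26 PM UTC on Aug 20.
Add 10 hours and 20 minutes leg 1 → 3:46 AM UTC (Aug 21).
Add 40 minutes layover in Dubai → 4:26 AM UTC.
Add 6 hours 30 minutes leg 2 → 10:56 AM UTC.
Add 48 minutes layover in Yangon → 11:44 AM UTC.
Add 13 hours 40 minutes leg 3 → 1:24 AM UTC (Aug 22).
Marquesas is UTC−9:30, so local arrival = 1:24 AM − 9:30 = 3:54 PM on Aug 21.

3:54 PM on August 21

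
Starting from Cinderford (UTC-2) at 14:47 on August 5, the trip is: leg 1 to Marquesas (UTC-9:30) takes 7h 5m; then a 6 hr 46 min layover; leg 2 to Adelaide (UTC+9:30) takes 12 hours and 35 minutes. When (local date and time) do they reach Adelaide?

04:43 on August 7

Convert departure to UTC: 14:47 + 2:00 = 16:47 UTC on Aug 5.
Add 7 hours 5 minutes leg 1 → 23:52 UTC.
Add 6 hours and 46 minutes layover in Marquesas → 06:38 UTC (Aug 6).
Add 12 hours 35 minutes leg 2 → 19:13 UTC.
Adelaide is UTC+9:30, so local arrival = 19:13 + 9:30 = 04:43 on Aug 7.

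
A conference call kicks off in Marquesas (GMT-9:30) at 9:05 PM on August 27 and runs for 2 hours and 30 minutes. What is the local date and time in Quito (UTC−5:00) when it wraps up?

4:05 AM on Aug 28

Convert start to UTC: 9:05 PM + 9:30 = 6:35 AM UTC on Aug 28.
Add 2 hours and 30 minutes duration → 9:05 AM UTC.
Quito is UTC−5:00, so local end time = 9:05 AM − 5:00 = 4:05 AM on Aug 28.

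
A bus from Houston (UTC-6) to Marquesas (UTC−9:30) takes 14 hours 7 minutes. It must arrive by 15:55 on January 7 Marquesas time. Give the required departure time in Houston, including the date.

Target arrival in UTC: 15:55 + 9:30 = 01:25 on Jan 8.
Subtract 14 hours 7 minutes → departure 11:18 UTC on Jan 7.
Houston is UTC−6:00: 11:18 − 6:00 = 05:18 on Jan 7.

05:18 on January 7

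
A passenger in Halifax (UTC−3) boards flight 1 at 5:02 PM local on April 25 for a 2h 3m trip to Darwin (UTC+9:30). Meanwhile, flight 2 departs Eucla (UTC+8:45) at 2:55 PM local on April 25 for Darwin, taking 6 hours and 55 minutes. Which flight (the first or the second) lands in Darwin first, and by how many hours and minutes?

Flight 1 in UTC: 5:02 PM + 3:00 = 8:02 PM on Apr 25.
+2 hours and 3 minutes → arrive 10:05 PM UTC on Apr 25.
Flight 2 in UTC: 2:55 PM − 8:45 = 6:10 AM on Apr 25.
+6 hours and 55 minutes → arrive 1:05 PM UTC on Apr 25.
Flight 2 lands earlier by 9 hours.

the second, by 9 hours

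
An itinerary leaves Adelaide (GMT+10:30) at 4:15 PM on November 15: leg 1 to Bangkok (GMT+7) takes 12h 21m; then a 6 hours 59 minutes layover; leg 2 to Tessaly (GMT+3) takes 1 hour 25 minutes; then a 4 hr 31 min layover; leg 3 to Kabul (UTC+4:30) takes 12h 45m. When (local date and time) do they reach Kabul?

Convert departure to UTC: 4:15 PM − 10:30 = 5:45 AM UTC on Nov 15.
Add 12 hours and 21 minutes leg 1 → 6:06 PM UTC.
Add 6 hours and 59 minutes layover in Bangkok → 1:05 AM UTC (Nov 16).
Add 1 hour 25 minutes leg 2 → 2:30 AM UTC.
Add 4 hours 31 minutes layover in Tessaly → 7:01 AM UTC.
Add 12 hours 45 minutes leg 3 → 7:46 PM UTC.
Kabul is UTC+4:30, so local arrival = 7:46 PM + 4:30 = 12:16 AM on Nov 17.

12:16 AM on November 17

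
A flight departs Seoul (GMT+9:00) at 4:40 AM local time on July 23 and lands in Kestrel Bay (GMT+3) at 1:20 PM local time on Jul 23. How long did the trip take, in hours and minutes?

14 hours 40 minutes

Departure in UTC: 4:40 AM − 9:00 = 7:40 PM on Jul 22.
Arrival in UTC: 1:20 PM − 3:00 = 10:20 AM on Jul 23.
Elapsed = 10:20 AM − 7:40 PM (+1 day) = 14 hours 40 minutes.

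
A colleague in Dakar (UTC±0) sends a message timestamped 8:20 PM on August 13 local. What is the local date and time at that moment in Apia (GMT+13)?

9:20 AM on August 14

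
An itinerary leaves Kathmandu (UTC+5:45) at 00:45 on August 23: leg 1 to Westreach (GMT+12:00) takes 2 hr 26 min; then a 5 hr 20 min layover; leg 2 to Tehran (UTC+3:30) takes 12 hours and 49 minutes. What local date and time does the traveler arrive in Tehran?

19:05 on August 23

Convert departure to UTC: 00:45 − 5:45 = 19:00 UTC on Aug 22.
Add 2 hours 26 minutes leg 1 → 21:26 UTC.
Add 5 hours 20 minutes layover in Westreach → 02:46 UTC (Aug 23).
Add 12 hours and 49 minutes leg 2 → 15:35 UTC.
Tehran is UTC+3:30, so local arrival = 15:35 + 3:30 = 19:05 on Aug 23.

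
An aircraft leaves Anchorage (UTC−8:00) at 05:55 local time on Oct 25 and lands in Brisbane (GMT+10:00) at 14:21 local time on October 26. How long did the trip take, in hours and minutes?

14 hours 26 minutes

Departure in UTC: 05:55 + 8:00 = 13:55 on Oct 25.
Arrival in UTC: 14:21 − 10:00 = 04:21 on Oct 26.
Elapsed = 04:21 − 13:55 (+1 day) = 14 hours 26 minutes.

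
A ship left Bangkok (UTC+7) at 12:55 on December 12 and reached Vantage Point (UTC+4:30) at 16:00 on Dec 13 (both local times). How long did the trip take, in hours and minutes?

Departure in UTC: 12:55 − 7:00 = 05:55 on Dec 12.
Arrival in UTC: 16:00 − 4:30 = 11:30 on Dec 13.
Elapsed = 11:30 − 05:55 (+1 day) = 29 hours 35 minutes.

29 hours 35 minutes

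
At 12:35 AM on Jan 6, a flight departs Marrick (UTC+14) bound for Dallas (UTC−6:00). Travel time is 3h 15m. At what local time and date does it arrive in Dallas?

7:50 AM on January 5

Dallas is 20:00 behind Marrick.
After 3 hours and 15 minutes it is 3:50 AM in Marrick.
Shift by the zone difference: 3:50 AM − 20:00 = 7:50 AM on Jan 5 in Dallas.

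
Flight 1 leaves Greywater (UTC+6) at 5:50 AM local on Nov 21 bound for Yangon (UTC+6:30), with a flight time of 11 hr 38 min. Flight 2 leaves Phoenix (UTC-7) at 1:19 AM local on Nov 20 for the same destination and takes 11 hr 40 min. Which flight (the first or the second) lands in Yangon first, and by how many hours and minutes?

the second, by 15 hours 29 minutes

Flight 1 in UTC: 5:50 AM − 6:00 = 11:50 PM on Nov 20.
+11 hours 38 minutes → arrive 11:28 AM UTC on Nov 21.
Flight 2 in UTC: 1:19 AM + 7:00 = 8:19 AM on Nov 20.
+11 hours and 40 minutes → arrive 7:59 PM UTC on Nov 20.
Flight 2 lands earlier by 15 hours 29 minutes.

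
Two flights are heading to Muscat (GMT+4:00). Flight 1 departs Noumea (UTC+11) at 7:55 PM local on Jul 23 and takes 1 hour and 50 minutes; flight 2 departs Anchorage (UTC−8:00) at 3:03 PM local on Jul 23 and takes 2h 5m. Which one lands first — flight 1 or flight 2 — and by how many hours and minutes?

Flight 1 in UTC: 7:55 PM − 11:00 = 8:55 AM on Jul 23.
+1 hour and 50 minutes → arrive 10:45 AM UTC on Jul 23.
Flight 2 in UTC: 3:03 PM + 8:00 = 11:03 PM on Jul 23.
+2 hours 5 minutes → arrive 1:08 AM UTC on Jul 24.
Flight 1 lands earlier by 14 hours 23 minutes.

the first, by 14 hours 23 minutes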